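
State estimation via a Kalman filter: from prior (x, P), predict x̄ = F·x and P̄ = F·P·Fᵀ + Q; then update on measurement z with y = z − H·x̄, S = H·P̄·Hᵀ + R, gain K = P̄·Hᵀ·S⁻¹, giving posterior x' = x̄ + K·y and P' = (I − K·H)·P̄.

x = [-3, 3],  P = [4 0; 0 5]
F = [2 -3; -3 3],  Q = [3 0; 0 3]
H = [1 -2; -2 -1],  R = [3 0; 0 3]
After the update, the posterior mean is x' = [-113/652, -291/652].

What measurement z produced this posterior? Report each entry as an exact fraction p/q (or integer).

z = [1, 1]

x̄ = F·x = [-15, 18]
P̄ = F·P·Fᵀ + Q = [64 -69; -69 84]
S = H·P̄·Hᵀ + R = [679 -167; -167 67]
K = P̄·Hᵀ·S⁻¹ = [409/1956 -703/1956; -2287/5868 -971/5868]
x' − x̄ = [9667/652, -12027/652] = K·y
y = (KᵀK)⁻¹·Kᵀ·(x' − x̄) = [52, -11]
z = y + H·x̄ = [52, -11] + [-51, 12] = [1, 1]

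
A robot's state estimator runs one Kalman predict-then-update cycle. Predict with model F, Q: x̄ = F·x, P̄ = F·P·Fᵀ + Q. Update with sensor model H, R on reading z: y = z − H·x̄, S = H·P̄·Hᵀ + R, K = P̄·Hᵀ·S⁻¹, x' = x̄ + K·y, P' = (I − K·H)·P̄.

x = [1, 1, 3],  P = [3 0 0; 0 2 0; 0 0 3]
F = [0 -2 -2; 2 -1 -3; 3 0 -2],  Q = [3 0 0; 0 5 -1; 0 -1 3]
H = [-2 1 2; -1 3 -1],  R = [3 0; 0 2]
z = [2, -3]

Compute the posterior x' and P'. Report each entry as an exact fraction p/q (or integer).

x' = [-73141/14277, -16817/4759, -32731/14277]
P' = [402077/28554 77615/9518 140014/14277; 77615/9518 47057/9518 27527/4759; 140014/14277 27527/4759 105709/14277]

x̄ = F·x = [-8, -8, -3]
P̄ = F·P·Fᵀ + Q = [23 22 12; 22 46 35; 12 35 42]
y = z − H·x̄ = [0, 10]
S = H·P̄·Hᵀ + R = [265 121; 121 163]
K = P̄·Hᵀ·S⁻¹ = [-3751/28554 8215/28554; 645/9518 4251/9518; 4657/14277 1010/14277]
x' = x̄ + K·y = [-73141/14277, -16817/4759, -32731/14277]
P' = (I − K·H)·P̄ = [402077/28554 77615/9518 140014/14277; 77615/9518 47057/9518 27527/4759; 140014/14277 27527/4759 105709/14277]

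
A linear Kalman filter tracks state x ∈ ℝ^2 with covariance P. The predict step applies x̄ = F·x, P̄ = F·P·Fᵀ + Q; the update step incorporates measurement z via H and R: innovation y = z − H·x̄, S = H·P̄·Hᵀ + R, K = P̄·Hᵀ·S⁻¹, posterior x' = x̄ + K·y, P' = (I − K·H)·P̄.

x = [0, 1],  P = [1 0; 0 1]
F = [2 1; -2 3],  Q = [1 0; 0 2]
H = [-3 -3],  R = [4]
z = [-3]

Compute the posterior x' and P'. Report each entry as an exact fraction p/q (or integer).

x̄ = F·x = [1, 3]
P̄ = F·P·Fᵀ + Q = [6 -1; -1 15]
y = z − H·x̄ = [9]
S = H·P̄·Hᵀ + R = [175]
K = P̄·Hᵀ·S⁻¹ = [-3/35; -6/25]
x' = x̄ + K·y = [8/35, 21/25]
P' = (I − K·H)·P̄ = [33/7 -23/5; -23/5 123/25]

x' = [8/35, 21/25]
P' = [33/7 -23/5; -23/5 123/25]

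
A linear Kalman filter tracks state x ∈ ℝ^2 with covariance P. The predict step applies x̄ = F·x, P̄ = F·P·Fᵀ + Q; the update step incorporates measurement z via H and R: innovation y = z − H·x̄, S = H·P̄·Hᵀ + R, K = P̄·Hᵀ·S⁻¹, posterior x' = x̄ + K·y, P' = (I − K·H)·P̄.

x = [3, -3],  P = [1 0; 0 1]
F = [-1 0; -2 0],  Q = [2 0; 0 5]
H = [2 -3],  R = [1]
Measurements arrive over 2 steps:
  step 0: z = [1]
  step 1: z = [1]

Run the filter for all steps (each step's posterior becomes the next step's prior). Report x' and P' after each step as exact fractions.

step 0: x' = [-3, -167/70], P' = [3 2; 2 101/70]
step 1: x' = [101/51, 35/34], P' = [223/51 50/17; 50/17 71/34]

step 0: x̄ = F·x = [-3, -6]
step 0: P̄ = F·P·Fᵀ + Q = [3 2; 2 9]
step 0: y = z − H·x̄ = [-11]
step 0: S = H·P̄·Hᵀ + R = [70]
step 0: K = P̄·Hᵀ·S⁻¹ = [0; -23/70]
step 0: x' = x̄ + K·y = [-3, -167/70]
step 0: P' = (I − K·H)·P̄ = [3 2; 2 101/70]
step 1: x̄ = F·x = [3, 6]
step 1: P̄ = F·P·Fᵀ + Q = [5 6; 6 17]
step 1: y = z − H·x̄ = [13]
step 1: S = H·P̄·Hᵀ + R = [102]
step 1: K = P̄·Hᵀ·S⁻¹ = [-4/51; -13/34]
step 1: x' = x̄ + K·y = [101/51, 35/34]
step 1: P' = (I − K·H)·P̄ = [223/51 50/17; 50/17 71/34]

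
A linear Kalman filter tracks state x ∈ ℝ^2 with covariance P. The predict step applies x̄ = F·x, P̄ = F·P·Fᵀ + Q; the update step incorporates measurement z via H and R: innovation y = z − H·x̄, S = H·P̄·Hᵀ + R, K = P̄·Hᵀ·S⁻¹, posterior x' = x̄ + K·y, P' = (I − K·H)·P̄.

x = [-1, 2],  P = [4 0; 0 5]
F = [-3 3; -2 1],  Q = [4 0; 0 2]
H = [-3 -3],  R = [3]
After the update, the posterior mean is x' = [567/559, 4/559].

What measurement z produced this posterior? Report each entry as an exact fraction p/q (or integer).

x̄ = F·x = [9, 4]
P̄ = F·P·Fᵀ + Q = [85 39; 39 23]
S = H·P̄·Hᵀ + R = [1677]
K = P̄·Hᵀ·S⁻¹ = [-124/559; -62/559]
x' − x̄ = [-4464/559, -2232/559] = K·y
y = (KᵀK)⁻¹·Kᵀ·(x' − x̄) = [36]
z = y + H·x̄ = [36] + [-39] = [-3]

z = [-3]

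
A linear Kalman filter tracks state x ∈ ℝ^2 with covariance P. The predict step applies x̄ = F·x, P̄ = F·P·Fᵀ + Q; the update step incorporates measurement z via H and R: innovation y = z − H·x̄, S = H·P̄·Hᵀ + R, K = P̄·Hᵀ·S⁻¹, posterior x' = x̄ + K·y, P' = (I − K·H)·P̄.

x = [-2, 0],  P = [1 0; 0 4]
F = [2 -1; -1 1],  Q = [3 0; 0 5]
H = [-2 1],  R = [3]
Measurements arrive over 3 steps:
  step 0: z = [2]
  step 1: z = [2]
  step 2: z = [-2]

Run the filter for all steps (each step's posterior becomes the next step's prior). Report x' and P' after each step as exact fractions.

step 0: x' = [-100/81, -14/81], P' = [107/81 130/81; 130/81 326/81]
step 1: x' = [-3610/3329, 326/3329], P' = [4557/3329 5802/3329; 5802/3329 14238/3329]
step 2: x' = [37786/134587, -116544/134587], P' = [184911/134587 236514/134587; 236514/134587 580212/134587]

step 0: x̄ = F·x = [-4, 2]
step 0: P̄ = F·P·Fᵀ + Q = [11 -6; -6 10]
step 0: y = z − H·x̄ = [-8]
step 0: S = H·P̄·Hᵀ + R = [81]
step 0: K = P̄·Hᵀ·S⁻¹ = [-28/81; 22/81]
step 0: x' = x̄ + K·y = [-100/81, -14/81]
step 0: P' = (I − K·H)·P̄ = [107/81 130/81; 130/81 326/81]
step 1: x̄ = F·x = [-62/27, 86/81]
step 1: P̄ = F·P·Fᵀ + Q = [53/9 -50/27; -50/27 578/81]
step 1: y = z − H·x̄ = [-296/81]
step 1: S = H·P̄·Hᵀ + R = [3329/81]
step 1: K = P̄·Hᵀ·S⁻¹ = [-1104/3329; 878/3329]
step 1: x' = x̄ + K·y = [-3610/3329, 326/3329]
step 1: P' = (I − K·H)·P̄ = [4557/3329 5802/3329; 5802/3329 14238/3329]
step 2: x̄ = F·x = [-7546/3329, 3936/3329]
step 2: P̄ = F·P·Fᵀ + Q = [19245/3329 -5946/3329; -5946/3329 23836/3329]
step 2: y = z − H·x̄ = [-25686/3329]
step 2: S = H·P̄·Hᵀ + R = [134587/3329]
step 2: K = P̄·Hᵀ·S⁻¹ = [-44436/134587; 35728/134587]
step 2: x' = x̄ + K·y = [37786/134587, -116544/134587]
step 2: P' = (I − K·H)·P̄ = [184911/134587 236514/134587; 236514/134587 580212/134587]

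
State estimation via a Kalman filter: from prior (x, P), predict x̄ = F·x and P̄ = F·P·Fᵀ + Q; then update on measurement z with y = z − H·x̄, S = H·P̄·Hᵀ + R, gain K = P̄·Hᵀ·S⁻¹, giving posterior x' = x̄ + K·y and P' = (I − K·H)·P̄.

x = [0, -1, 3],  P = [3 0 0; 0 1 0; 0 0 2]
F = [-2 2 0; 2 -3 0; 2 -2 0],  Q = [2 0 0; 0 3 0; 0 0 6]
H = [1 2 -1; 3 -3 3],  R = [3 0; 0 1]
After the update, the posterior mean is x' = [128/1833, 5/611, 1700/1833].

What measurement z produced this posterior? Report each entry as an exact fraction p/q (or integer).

x̄ = F·x = [-2, 3, 2]
P̄ = F·P·Fᵀ + Q = [18 -18 -16; -18 24 18; -16 18 22]
S = H·P̄·Hᵀ + R = [27 -48; -48 289]
K = P̄·Hᵀ·S⁻¹ = [2302/5499 508/1833; 4/1833 -152/611; -2306/5499 -356/1833]
x' − x̄ = [3794/1833, -1828/611, -1966/1833] = K·y
y = (KᵀK)⁻¹·Kᵀ·(x' − x̄) = [-3, 12]
z = y + H·x̄ = [-3, 12] + [2, -9] = [-1, 3]

z = [-1, 3]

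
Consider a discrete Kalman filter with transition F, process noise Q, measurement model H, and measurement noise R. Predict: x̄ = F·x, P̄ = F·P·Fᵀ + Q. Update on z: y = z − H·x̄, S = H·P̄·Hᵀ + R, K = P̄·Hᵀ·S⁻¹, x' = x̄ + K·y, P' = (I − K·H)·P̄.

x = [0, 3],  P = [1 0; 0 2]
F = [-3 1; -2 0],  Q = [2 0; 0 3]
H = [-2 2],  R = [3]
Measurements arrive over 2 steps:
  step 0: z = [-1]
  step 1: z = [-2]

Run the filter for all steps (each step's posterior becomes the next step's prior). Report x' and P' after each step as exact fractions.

step 0: x' = [1, 2/7], P' = [37/5 34/5; 34/5 241/35]
step 1: x' = [-89/53, -2234/901], P' = [1714/53 1690/53; 1690/53 28919/901]

step 0: x̄ = F·x = [3, 0]
step 0: P̄ = F·P·Fᵀ + Q = [13 6; 6 7]
step 0: y = z − H·x̄ = [5]
step 0: S = H·P̄·Hᵀ + R = [35]
step 0: K = P̄·Hᵀ·S⁻¹ = [-2/5; 2/35]
step 0: x' = x̄ + K·y = [1, 2/7]
step 0: P' = (I − K·H)·P̄ = [37/5 34/5; 34/5 241/35]
step 1: x̄ = F·x = [-19/7, -2]
step 1: P̄ = F·P·Fᵀ + Q = [1214/35 154/5; 154/5 163/5]
step 1: y = z − H·x̄ = [-24/7]
step 1: S = H·P̄·Hᵀ + R = [901/35]
step 1: K = P̄·Hᵀ·S⁻¹ = [-16/53; 126/901]
step 1: x' = x̄ + K·y = [-89/53, -2234/901]
step 1: P' = (I − K·H)·P̄ = [1714/53 1690/53; 1690/53 28919/901]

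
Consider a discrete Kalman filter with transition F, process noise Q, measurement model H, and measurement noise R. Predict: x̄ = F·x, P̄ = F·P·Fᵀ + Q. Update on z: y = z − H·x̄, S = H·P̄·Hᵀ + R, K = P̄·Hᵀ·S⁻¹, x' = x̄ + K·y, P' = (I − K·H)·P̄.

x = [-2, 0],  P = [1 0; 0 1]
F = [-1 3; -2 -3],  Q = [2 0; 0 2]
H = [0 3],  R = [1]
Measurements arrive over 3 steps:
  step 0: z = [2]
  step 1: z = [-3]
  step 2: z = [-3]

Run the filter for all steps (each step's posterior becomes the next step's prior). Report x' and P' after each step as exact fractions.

step 0: x̄ = F·x = [2, 4]
step 0: P̄ = F·P·Fᵀ + Q = [12 -7; -7 15]
step 0: y = z − H·x̄ = [-10]
step 0: S = H·P̄·Hᵀ + R = [136]
step 0: K = P̄·Hᵀ·S⁻¹ = [-21/136; 45/136]
step 0: x' = x̄ + K·y = [241/68, 47/68]
step 0: P' = (I − K·H)·P̄ = [1191/136 -7/136; -7/136 15/136]
step 1: x̄ = F·x = [-25/17, -623/68]
step 1: P̄ = F·P·Fᵀ + Q = [205/17 567/34; 567/34 5087/136]
step 1: y = z − H·x̄ = [1665/68]
step 1: S = H·P̄·Hᵀ + R = [45919/136]
step 1: K = P̄·Hᵀ·S⁻¹ = [6804/45919; 15261/45919]
step 1: x' = x̄ + K·y = [99070/45919, -47029/45919]
step 1: P' = (I − K·H)·P̄ = [213329/45919 2268/45919; 2268/45919 5087/45919]
step 2: x̄ = F·x = [-240157/45919, -57053/45919]
step 2: P̄ = F·P·Fᵀ + Q = [337342/45919 374071/45919; 374071/45919 1018153/45919]
step 2: y = z − H·x̄ = [33402/45919]
step 2: S = H·P̄·Hᵀ + R = [9209296/45919]
step 2: K = P̄·Hᵀ·S⁻¹ = [1122213/9209296; 3054459/9209296]
step 2: x' = x̄ + K·y = [-23674217/4604648, -4610215/4604648]
step 2: P' = (I − K·H)·P̄ = [40229977/9209296 374071/9209296; 374071/9209296 1018153/9209296]

step 0: x' = [241/68, 47/68], P' = [1191/136 -7/136; -7/136 15/136]
step 1: x' = [99070/45919, -47029/45919], P' = [213329/45919 2268/45919; 2268/45919 5087/45919]
step 2: x' = [-23674217/4604648, -4610215/4604648], P' = [40229977/9209296 374071/9209296; 374071/9209296 1018153/9209296]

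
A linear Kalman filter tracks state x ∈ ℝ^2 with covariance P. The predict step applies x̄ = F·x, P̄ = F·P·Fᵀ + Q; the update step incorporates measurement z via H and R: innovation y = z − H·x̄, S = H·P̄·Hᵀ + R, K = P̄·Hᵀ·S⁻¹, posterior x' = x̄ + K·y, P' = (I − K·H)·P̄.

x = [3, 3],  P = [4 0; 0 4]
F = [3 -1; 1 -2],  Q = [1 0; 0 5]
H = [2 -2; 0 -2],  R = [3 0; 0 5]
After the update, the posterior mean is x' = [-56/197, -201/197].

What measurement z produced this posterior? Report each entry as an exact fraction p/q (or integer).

x̄ = F·x = [6, -3]
P̄ = F·P·Fᵀ + Q = [41 20; 20 25]
S = H·P̄·Hᵀ + R = [107 20; 20 105]
K = P̄·Hᵀ·S⁻¹ = [1042/2167 -1024/2167; -10/2167 -1030/2167]
x' − x̄ = [-1238/197, 390/197] = K·y
y = (KᵀK)⁻¹·Kᵀ·(x' − x̄) = [-17, -4]
z = y + H·x̄ = [-17, -4] + [18, 6] = [1, 2]

z = [1, 2]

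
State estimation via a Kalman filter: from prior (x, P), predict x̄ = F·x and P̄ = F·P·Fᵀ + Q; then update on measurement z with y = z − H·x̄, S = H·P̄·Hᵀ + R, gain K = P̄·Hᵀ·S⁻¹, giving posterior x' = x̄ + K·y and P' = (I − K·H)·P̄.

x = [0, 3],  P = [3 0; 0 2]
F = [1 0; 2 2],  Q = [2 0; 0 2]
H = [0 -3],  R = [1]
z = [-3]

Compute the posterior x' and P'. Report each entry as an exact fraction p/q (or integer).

x̄ = F·x = [0, 6]
P̄ = F·P·Fᵀ + Q = [5 6; 6 22]
y = z − H·x̄ = [15]
S = H·P̄·Hᵀ + R = [199]
K = P̄·Hᵀ·S⁻¹ = [-18/199; -66/199]
x' = x̄ + K·y = [-270/199, 204/199]
P' = (I − K·H)·P̄ = [671/199 6/199; 6/199 22/199]

x' = [-270/199, 204/199]
P' = [671/199 6/199; 6/199 22/199]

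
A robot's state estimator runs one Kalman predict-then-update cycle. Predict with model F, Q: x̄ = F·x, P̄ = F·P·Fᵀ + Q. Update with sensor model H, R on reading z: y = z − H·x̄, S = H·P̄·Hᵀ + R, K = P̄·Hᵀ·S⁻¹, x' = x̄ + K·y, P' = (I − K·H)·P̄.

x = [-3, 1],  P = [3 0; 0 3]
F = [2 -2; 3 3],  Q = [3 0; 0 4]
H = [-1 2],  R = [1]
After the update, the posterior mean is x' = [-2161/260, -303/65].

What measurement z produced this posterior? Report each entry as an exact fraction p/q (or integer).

x̄ = F·x = [-8, -6]
P̄ = F·P·Fᵀ + Q = [27 0; 0 58]
S = H·P̄·Hᵀ + R = [260]
K = P̄·Hᵀ·S⁻¹ = [-27/260; 29/65]
x' − x̄ = [-81/260, 87/65] = K·y
y = (KᵀK)⁻¹·Kᵀ·(x' − x̄) = [3]
z = y + H·x̄ = [3] + [-4] = [-1]

z = [-1]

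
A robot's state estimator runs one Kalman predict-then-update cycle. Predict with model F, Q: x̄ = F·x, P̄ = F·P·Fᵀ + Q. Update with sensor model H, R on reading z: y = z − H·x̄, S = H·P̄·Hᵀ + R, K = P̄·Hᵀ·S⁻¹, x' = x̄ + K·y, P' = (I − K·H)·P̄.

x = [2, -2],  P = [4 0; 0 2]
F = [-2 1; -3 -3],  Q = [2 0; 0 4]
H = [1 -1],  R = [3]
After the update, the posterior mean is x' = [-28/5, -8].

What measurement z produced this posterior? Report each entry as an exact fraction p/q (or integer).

x̄ = F·x = [-6, 0]
P̄ = F·P·Fᵀ + Q = [20 18; 18 58]
S = H·P̄·Hᵀ + R = [45]
K = P̄·Hᵀ·S⁻¹ = [2/45; -8/9]
x' − x̄ = [2/5, -8] = K·y
y = (KᵀK)⁻¹·Kᵀ·(x' − x̄) = [9]
z = y + H·x̄ = [9] + [-6] = [3]

z = [3]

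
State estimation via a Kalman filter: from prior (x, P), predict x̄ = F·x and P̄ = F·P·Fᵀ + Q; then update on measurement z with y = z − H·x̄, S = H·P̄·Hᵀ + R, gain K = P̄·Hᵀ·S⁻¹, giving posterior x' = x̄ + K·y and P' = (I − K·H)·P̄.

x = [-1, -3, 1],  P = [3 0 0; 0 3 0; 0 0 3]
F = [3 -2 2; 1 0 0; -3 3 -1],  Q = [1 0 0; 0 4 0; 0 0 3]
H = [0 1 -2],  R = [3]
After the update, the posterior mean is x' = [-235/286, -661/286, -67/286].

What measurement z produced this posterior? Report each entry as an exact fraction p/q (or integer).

z = [-2]

x̄ = F·x = [5, -1, -7]
P̄ = F·P·Fᵀ + Q = [52 9 -51; 9 7 -9; -51 -9 60]
S = H·P̄·Hᵀ + R = [286]
K = P̄·Hᵀ·S⁻¹ = [111/286; 25/286; -129/286]
x' − x̄ = [-1665/286, -375/286, 1935/286] = K·y
y = (KᵀK)⁻¹·Kᵀ·(x' − x̄) = [-15]
z = y + H·x̄ = [-15] + [13] = [-2]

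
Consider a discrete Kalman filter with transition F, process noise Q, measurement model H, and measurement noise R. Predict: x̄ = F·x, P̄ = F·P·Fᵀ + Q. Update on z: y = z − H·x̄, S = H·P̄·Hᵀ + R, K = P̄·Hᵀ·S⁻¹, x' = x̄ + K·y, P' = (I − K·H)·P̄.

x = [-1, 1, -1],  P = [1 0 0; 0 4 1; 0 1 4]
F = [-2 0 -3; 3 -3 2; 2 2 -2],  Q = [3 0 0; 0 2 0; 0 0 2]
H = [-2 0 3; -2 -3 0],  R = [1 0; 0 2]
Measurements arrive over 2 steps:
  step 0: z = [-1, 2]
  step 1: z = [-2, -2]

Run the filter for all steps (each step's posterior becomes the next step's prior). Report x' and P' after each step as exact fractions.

step 0: x' = [309361/73091, -257524/73091, 180784/73091], P' = [2620094/73091 -1747734/73091 1742506/73091; -1747734/73091 1181946/73091 -1162380/73091; 1742506/73091 -1162380/73091 1166934/73091]
step 1: x' = [1186804612/1271063063, 885398147/12710630630, -386534821/6355315315], P' = [6636074735/1271063063 -4570043614/1271063063 4276868540/1271063063; -4570043614/1271063063 17121628397/6355315315 -14733365182/6355315315; 4276868540/1271063063 -14733365182/6355315315 14462857142/6355315315]

step 0: x̄ = F·x = [5, -8, 2]
step 0: P̄ = F·P·Fᵀ + Q = [43 -21 14; -21 51 -24; 14 -24 30]
step 0: y = z − H·x̄ = [3, -12]
step 0: S = H·P̄·Hᵀ + R = [275 178; 178 381]
step 0: K = P̄·Hᵀ·S⁻¹ = [-12670/73091 1507/73091; 8328/73091 -25185/73091; 15790/73091 1064/73091]
step 0: x' = x̄ + K·y = [309361/73091, -257524/73091, 180784/73091]
step 0: P' = (I − K·H)·P̄ = [2620094/73091 -1747734/73091 1742506/73091; -1747734/73091 1181946/73091 -1162380/73091; 1742506/73091 -1162380/73091 1166934/73091]
step 1: x̄ = F·x = [-1161074/73091, 2062223/73091, -257894/73091]
step 1: P̄ = F·P·Fᵀ + Q = [42112127/73091 -66322570/73091 7001432/73091; -66322570/73091 105350122/73091 -11147660/73091; 7001432/73091 -11147660/73091 1399198/73091]
step 1: y = z − H·x̄ = [-1694648/73091, 3718339/73091]
step 1: S = H·P̄·Hᵀ + R = [97097197/73091 -171166564/73091; -171166564/73091 320874948/73091]
step 1: K = P̄·Hᵀ·S⁻¹ = [-441543850/1271063063 218990686/1271063063; 1500340594/6355315315 -5664449051/12710630630; 619886026/6355315315 715705073/6355315315]
step 1: x' = x̄ + K·y = [1186804612/1271063063, 885398147/12710630630, -386534821/6355315315]
step 1: P' = (I − K·H)·P̄ = [6636074735/1271063063 -4570043614/1271063063 4276868540/1271063063; -4570043614/1271063063 17121628397/6355315315 -14733365182/6355315315; 4276868540/1271063063 -14733365182/6355315315 14462857142/6355315315]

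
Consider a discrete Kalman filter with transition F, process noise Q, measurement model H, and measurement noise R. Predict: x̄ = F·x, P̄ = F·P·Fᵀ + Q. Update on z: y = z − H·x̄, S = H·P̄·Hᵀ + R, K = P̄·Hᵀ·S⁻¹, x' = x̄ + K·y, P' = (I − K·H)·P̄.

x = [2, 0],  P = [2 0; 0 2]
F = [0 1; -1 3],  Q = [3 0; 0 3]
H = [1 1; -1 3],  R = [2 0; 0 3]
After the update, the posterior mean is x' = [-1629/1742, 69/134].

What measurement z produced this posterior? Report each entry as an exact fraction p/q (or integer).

z = [-1, 3]

x̄ = F·x = [0, -2]
P̄ = F·P·Fᵀ + Q = [5 6; 6 23]
S = H·P̄·Hᵀ + R = [42 76; 76 179]
K = P̄·Hᵀ·S⁻¹ = [981/1742 -145/871; 31/134 17/67]
x' − x̄ = [-1629/1742, 337/134] = K·y
y = (KᵀK)⁻¹·Kᵀ·(x' − x̄) = [1, 9]
z = y + H·x̄ = [1, 9] + [-2, -6] = [-1, 3]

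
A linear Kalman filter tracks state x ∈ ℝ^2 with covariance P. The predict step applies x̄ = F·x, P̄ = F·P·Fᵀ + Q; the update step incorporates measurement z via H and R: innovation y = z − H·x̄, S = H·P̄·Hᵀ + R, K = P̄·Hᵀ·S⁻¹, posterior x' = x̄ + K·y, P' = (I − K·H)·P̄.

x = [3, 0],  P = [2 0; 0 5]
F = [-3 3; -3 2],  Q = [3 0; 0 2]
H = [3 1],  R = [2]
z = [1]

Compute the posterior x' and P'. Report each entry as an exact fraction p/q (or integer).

x' = [131/154, -377/231]
P' = [39/77 -76/77; -76/77 776/231]

x̄ = F·x = [-9, -9]
P̄ = F·P·Fᵀ + Q = [66 48; 48 40]
y = z − H·x̄ = [37]
S = H·P̄·Hᵀ + R = [924]
K = P̄·Hᵀ·S⁻¹ = [41/154; 46/231]
x' = x̄ + K·y = [131/154, -377/231]
P' = (I − K·H)·P̄ = [39/77 -76/77; -76/77 776/231]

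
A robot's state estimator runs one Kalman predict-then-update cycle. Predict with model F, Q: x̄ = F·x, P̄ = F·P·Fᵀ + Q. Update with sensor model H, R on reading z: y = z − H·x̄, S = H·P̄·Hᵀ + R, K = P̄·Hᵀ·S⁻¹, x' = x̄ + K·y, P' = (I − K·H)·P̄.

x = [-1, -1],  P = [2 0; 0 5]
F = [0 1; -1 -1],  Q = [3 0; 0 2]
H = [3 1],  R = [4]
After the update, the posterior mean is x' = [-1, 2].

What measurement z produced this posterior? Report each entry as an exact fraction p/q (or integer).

x̄ = F·x = [-1, 2]
P̄ = F·P·Fᵀ + Q = [8 -5; -5 9]
S = H·P̄·Hᵀ + R = [55]
K = P̄·Hᵀ·S⁻¹ = [19/55; -6/55]
x' − x̄ = [0, 0] = K·y
y = (KᵀK)⁻¹·Kᵀ·(x' − x̄) = [0]
z = y + H·x̄ = [0] + [-1] = [-1]

z = [-1]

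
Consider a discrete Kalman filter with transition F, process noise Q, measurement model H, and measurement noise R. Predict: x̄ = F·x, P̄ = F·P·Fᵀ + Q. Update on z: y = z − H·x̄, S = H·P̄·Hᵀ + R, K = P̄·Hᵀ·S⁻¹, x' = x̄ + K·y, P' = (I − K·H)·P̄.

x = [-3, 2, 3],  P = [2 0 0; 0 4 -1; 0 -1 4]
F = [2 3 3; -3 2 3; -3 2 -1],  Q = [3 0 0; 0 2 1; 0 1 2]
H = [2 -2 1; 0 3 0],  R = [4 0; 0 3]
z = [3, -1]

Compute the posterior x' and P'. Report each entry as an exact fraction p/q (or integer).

x̄ = F·x = [9, 22, 10]
P̄ = F·P·Fᵀ + Q = [65 33 -3; 33 60 19; -3 19 44]
y = z − H·x̄ = [19, -67]
S = H·P̄·Hᵀ + R = [196 -105; -105 543]
K = P̄·Hᵀ·S⁻¹ = [14506/31801 1229/4543; -5/4543 215/649; 285/4543 76/649]
x' = x̄ + K·y = [-14578/31801, -984/4543, 15201/4543]
P' = (I − K·H)·P̄ = [330502/31801 1229/4543 -83682/4543; 1229/4543 215/649 76/649; -83682/4543 76/649 24224/649]

x' = [-14578/31801, -984/4543, 15201/4543]
P' = [330502/31801 1229/4543 -83682/4543; 1229/4543 215/649 76/649; -83682/4543 76/649 24224/649]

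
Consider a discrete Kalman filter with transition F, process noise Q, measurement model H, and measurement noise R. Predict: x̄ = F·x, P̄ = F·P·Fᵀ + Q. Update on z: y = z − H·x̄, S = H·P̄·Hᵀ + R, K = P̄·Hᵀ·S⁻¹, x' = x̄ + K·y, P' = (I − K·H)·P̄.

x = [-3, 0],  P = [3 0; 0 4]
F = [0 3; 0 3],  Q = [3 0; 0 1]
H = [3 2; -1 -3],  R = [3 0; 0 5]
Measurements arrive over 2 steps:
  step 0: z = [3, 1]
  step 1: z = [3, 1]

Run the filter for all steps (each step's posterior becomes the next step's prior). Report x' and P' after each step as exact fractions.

step 0: x' = [13713/13637, -3885/13637], P' = [7494/13637 -5193/13637; -5193/13637 7611/13637]
step 1: x' = [196959/191656, -7980/23957], P' = [16441779/30089992 -1406736/3761249; -1406736/3761249 2043447/3761249]

step 0: x̄ = F·x = [0, 0]
step 0: P̄ = F·P·Fᵀ + Q = [39 36; 36 37]
step 0: y = z − H·x̄ = [3, 1]
step 0: S = H·P̄·Hᵀ + R = [934 -735; -735 593]
step 0: K = P̄·Hᵀ·S⁻¹ = [4032/13637 1617/13637; -119/13637 -3528/13637]
step 0: x' = x̄ + K·y = [13713/13637, -3885/13637]
step 0: P' = (I − K·H)·P̄ = [7494/13637 -5193/13637; -5193/13637 7611/13637]
step 1: x̄ = F·x = [-11655/13637, -11655/13637]
step 1: P̄ = F·P·Fᵀ + Q = [109410/13637 68499/13637; 68499/13637 82136/13637]
step 1: y = z − H·x̄ = [99186/13637, -32983/13637]
step 1: S = H·P̄·Hᵀ + R = [2176133/13637 -1574535/13637; -1574535/13637 1327813/13637]
step 1: K = P̄·Hᵀ·S⁻¹ = [8939187/30089992 3463977/30089992; -44438/3761249 -944721/3761249]
step 1: x' = x̄ + K·y = [196959/191656, -7980/23957]
step 1: P' = (I − K·H)·P̄ = [16441779/30089992 -1406736/3761249; -1406736/3761249 2043447/3761249]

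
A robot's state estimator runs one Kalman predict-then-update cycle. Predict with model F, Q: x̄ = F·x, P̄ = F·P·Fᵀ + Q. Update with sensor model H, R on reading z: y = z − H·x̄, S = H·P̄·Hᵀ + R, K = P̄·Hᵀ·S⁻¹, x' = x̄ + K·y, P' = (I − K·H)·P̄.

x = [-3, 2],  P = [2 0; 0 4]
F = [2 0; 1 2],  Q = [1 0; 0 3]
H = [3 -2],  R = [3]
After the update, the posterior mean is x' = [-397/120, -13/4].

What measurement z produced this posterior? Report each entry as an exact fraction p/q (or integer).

x̄ = F·x = [-6, 1]
P̄ = F·P·Fᵀ + Q = [9 4; 4 21]
S = H·P̄·Hᵀ + R = [120]
K = P̄·Hᵀ·S⁻¹ = [19/120; -1/4]
x' − x̄ = [323/120, -17/4] = K·y
y = (KᵀK)⁻¹·Kᵀ·(x' − x̄) = [17]
z = y + H·x̄ = [17] + [-20] = [-3]

z = [-3]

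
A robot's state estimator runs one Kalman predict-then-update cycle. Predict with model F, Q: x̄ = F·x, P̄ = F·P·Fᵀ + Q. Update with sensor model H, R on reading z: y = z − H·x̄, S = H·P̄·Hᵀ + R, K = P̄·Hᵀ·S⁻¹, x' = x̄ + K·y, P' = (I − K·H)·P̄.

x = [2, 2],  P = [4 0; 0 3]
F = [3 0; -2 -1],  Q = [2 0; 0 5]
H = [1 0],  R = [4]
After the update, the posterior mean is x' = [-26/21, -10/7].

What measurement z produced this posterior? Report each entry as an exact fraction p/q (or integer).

x̄ = F·x = [6, -6]
P̄ = F·P·Fᵀ + Q = [38 -24; -24 24]
S = H·P̄·Hᵀ + R = [42]
K = P̄·Hᵀ·S⁻¹ = [19/21; -4/7]
x' − x̄ = [-152/21, 32/7] = K·y
y = (KᵀK)⁻¹·Kᵀ·(x' − x̄) = [-8]
z = y + H·x̄ = [-8] + [6] = [-2]

z = [-2]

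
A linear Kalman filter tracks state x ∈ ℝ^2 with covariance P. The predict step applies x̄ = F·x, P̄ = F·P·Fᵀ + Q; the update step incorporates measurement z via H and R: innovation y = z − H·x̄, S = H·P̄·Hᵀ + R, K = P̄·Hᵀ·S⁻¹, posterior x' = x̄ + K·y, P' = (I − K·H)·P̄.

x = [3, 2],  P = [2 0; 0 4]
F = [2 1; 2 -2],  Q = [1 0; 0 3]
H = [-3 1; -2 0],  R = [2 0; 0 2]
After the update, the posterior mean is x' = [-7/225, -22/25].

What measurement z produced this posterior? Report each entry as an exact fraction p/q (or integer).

x̄ = F·x = [8, 2]
P̄ = F·P·Fᵀ + Q = [13 0; 0 27]
S = H·P̄·Hᵀ + R = [146 78; 78 54]
K = P̄·Hᵀ·S⁻¹ = [-13/300 -377/900; 81/100 -117/100]
x' − x̄ = [-1807/225, -72/25] = K·y
y = (KᵀK)⁻¹·Kᵀ·(x' − x̄) = [21, 17]
z = y + H·x̄ = [21, 17] + [-22, -16] = [-1, 1]

z = [-1, 1]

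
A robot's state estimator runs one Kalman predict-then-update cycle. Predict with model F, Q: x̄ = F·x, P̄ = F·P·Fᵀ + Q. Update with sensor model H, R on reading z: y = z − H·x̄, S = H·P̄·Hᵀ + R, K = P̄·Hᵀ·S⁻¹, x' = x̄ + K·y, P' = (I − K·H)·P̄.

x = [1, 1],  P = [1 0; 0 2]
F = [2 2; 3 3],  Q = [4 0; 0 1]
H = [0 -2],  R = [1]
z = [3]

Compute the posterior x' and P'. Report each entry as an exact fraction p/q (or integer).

x̄ = F·x = [4, 6]
P̄ = F·P·Fᵀ + Q = [16 18; 18 28]
y = z − H·x̄ = [15]
S = H·P̄·Hᵀ + R = [113]
K = P̄·Hᵀ·S⁻¹ = [-36/113; -56/113]
x' = x̄ + K·y = [-88/113, -162/113]
P' = (I − K·H)·P̄ = [512/113 18/113; 18/113 28/113]

x' = [-88/113, -162/113]
P' = [512/113 18/113; 18/113 28/113]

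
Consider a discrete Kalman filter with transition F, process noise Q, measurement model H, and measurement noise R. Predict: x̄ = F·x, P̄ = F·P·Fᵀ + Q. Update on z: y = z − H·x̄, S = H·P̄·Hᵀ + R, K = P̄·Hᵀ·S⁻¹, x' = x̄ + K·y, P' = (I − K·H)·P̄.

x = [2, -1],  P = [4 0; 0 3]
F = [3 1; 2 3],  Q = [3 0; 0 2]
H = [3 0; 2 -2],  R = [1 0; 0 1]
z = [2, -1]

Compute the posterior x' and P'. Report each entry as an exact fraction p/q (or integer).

x' = [19739/29299, 398/353]
P' = [3246/29299 39/353; 39/353 126/353]

x̄ = F·x = [5, 1]
P̄ = F·P·Fᵀ + Q = [42 33; 33 45]
y = z − H·x̄ = [-13, -9]
S = H·P̄·Hᵀ + R = [379 54; 54 85]
K = P̄·Hᵀ·S⁻¹ = [9738/29299 18/29299; 117/353 -174/353]
x' = x̄ + K·y = [19739/29299, 398/353]
P' = (I − K·H)·P̄ = [3246/29299 39/353; 39/353 126/353]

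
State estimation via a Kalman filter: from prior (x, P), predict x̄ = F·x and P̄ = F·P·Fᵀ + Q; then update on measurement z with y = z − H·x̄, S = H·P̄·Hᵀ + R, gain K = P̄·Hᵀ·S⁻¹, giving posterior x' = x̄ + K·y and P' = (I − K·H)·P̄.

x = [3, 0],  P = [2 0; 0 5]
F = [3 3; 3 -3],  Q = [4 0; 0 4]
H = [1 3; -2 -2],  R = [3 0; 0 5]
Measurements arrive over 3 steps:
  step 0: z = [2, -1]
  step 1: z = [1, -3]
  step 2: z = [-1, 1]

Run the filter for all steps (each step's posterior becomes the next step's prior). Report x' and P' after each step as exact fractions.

step 0: x̄ = F·x = [9, 9]
step 0: P̄ = F·P·Fᵀ + Q = [67 -27; -27 67]
step 0: y = z − H·x̄ = [-34, 35]
step 0: S = H·P̄·Hᵀ + R = [511 -320; -320 325]
step 0: K = P̄·Hᵀ·S⁻¹ = [-134/283 -1008/1415; 1238/2547 592/2547]
step 0: x' = x̄ + K·y = [47/283, 517/849]
step 0: P' = (I − K·H)·P̄ = [957/283 -453/283; -453/283 2597/2547]
step 1: x̄ = F·x = [658/283, -376/283]
step 1: P̄ = F·P·Fᵀ + Q = [4188/283 6016/283; 6016/283 20496/283]
step 1: y = z − H·x̄ = [753/283, -285/283]
step 1: S = H·P̄·Hᵀ + R = [225597/283 -179480/283; -179480/283 148279/283]
step 1: K = P̄·Hᵀ·S⁻¹ = [-1292212/4375361 -2166312/4375361; 1740912/4375361 542624/4375361]
step 1: x' = x̄ + K·y = [8916434/4375361, -1727480/4375361]
step 1: P' = (I − K·H)·P̄ = [10061988/4375361 -4646208/4375361; -4646208/4375361 3289648/4375361]
step 2: x̄ = F·x = [21566862/4375361, 31931742/4375361]
step 2: P̄ = F·P·Fᵀ + Q = [54034424/4375361 60951060/4375361; 60951060/4375361 221297912/4375361]
step 2: y = z − H·x̄ = [-121737449/4375361, 111372569/4375361]
step 2: S = H·P̄·Hᵀ + R = [2424548075/4375361 -1923464800/4375361; -1923464800/4375361 1610814629/4375361]
step 2: K = P̄·Hᵀ·S⁻¹ = [-1542959516/5225744575 -103540104/209029783; 18695297644/47031701175 233681720/1881268047]
step 2: x' = x̄ + K·y = [2799925094/5225744575, -28219467746/47031701175]
step 2: P' = (I − K·H)·P̄ = [12021324024/5225744575 -5550067524/5225744575; -5550067524/5225744575 35345500216/47031701175]

step 0: x' = [47/283, 517/849], P' = [957/283 -453/283; -453/283 2597/2547]
step 1: x' = [8916434/4375361, -1727480/4375361], P' = [10061988/4375361 -4646208/4375361; -4646208/4375361 3289648/4375361]
step 2: x' = [2799925094/5225744575, -28219467746/47031701175], P' = [12021324024/5225744575 -5550067524/5225744575; -5550067524/5225744575 35345500216/47031701175]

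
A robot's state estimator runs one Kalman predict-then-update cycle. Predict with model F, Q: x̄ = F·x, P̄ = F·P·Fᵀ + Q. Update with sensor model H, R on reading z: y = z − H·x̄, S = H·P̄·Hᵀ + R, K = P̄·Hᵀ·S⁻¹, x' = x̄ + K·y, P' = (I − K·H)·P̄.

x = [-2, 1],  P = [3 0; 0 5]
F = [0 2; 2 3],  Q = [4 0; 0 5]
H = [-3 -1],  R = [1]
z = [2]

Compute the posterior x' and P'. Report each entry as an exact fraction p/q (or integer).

x̄ = F·x = [2, -1]
P̄ = F·P·Fᵀ + Q = [24 30; 30 62]
y = z − H·x̄ = [7]
S = H·P̄·Hᵀ + R = [459]
K = P̄·Hᵀ·S⁻¹ = [-2/9; -152/459]
x' = x̄ + K·y = [4/9, -1523/459]
P' = (I − K·H)·P̄ = [4/3 -34/9; -34/9 5354/459]

x' = [4/9, -1523/459]
P' = [4/3 -34/9; -34/9 5354/459]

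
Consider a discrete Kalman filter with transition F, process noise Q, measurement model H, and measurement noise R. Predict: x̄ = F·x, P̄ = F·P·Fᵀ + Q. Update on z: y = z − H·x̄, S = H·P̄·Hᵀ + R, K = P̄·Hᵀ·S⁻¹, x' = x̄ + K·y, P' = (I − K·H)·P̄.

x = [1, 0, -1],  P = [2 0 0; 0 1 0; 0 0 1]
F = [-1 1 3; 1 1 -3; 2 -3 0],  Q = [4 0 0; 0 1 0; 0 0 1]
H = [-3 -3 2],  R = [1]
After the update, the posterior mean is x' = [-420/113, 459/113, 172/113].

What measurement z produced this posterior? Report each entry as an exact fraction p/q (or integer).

z = [2]

x̄ = F·x = [-4, 4, 2]
P̄ = F·P·Fᵀ + Q = [16 -10 -7; -10 13 1; -7 1 18]
S = H·P̄·Hᵀ + R = [226]
K = P̄·Hᵀ·S⁻¹ = [-16/113; -7/226; 27/113]
x' − x̄ = [32/113, 7/113, -54/113] = K·y
y = (KᵀK)⁻¹·Kᵀ·(x' − x̄) = [-2]
z = y + H·x̄ = [-2] + [4] = [2]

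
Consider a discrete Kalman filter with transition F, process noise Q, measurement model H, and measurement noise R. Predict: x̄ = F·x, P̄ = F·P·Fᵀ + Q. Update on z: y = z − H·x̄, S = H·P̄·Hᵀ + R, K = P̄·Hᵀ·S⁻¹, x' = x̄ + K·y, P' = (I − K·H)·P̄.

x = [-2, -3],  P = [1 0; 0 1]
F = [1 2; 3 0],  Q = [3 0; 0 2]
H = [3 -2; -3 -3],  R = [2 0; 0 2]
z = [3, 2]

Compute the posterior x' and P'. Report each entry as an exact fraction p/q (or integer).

x̄ = F·x = [-8, -6]
P̄ = F·P·Fᵀ + Q = [8 3; 3 11]
y = z − H·x̄ = [15, -40]
S = H·P̄·Hᵀ + R = [82 -15; -15 227]
K = P̄·Hᵀ·S⁻¹ = [513/2627 -348/2627; -3581/18389 -3639/18389]
x' = x̄ + K·y = [599/2627, -18489/18389]
P' = (I − K·H)·P̄ = [298/2627 -66/2627; -66/2627 2888/18389]

x' = [599/2627, -18489/18389]
P' = [298/2627 -66/2627; -66/2627 2888/18389]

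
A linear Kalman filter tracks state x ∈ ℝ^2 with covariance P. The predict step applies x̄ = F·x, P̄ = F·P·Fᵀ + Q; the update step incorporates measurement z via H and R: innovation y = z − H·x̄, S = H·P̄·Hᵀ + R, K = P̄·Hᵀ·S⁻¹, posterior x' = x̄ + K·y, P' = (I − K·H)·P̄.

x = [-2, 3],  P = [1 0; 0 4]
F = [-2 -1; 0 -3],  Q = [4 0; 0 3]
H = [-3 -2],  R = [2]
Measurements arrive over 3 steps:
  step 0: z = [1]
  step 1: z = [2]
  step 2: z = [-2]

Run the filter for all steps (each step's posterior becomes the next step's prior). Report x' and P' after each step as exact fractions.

step 0: x̄ = F·x = [1, -9]
step 0: P̄ = F·P·Fᵀ + Q = [12 12; 12 39]
step 0: y = z − H·x̄ = [-14]
step 0: S = H·P̄·Hᵀ + R = [410]
step 0: K = P̄·Hᵀ·S⁻¹ = [-6/41; -57/205]
step 0: x' = x̄ + K·y = [125/41, -1047/205]
step 0: P' = (I − K·H)·P̄ = [132/41 -192/41; -192/41 1497/205]
step 1: x̄ = F·x = [-203/205, 3141/205]
step 1: P̄ = F·P·Fᵀ + Q = [1117/205 -1269/205; -1269/205 14088/205]
step 1: y = z − H·x̄ = [6083/205]
step 1: S = H·P̄·Hᵀ + R = [51587/205]
step 1: K = P̄·Hᵀ·S⁻¹ = [-813/51587; -24369/51587]
step 1: x' = x̄ + K·y = [-952/653, 852/653]
step 1: P' = (I − K·H)·P̄ = [277862/51587 -415980/51587; -415980/51587 648339/51587]
step 2: x̄ = F·x = [1052/653, -2556/653]
step 2: P̄ = F·P·Fᵀ + Q = [302215/51587 -550863/51587; -550863/51587 5989812/51587]
step 2: y = z − H·x̄ = [-3262/653]
step 2: S = H·P̄·Hᵀ + R = [20172001/51587]
step 2: K = P̄·Hᵀ·S⁻¹ = [195081/20172001; -10327035/20172001]
step 2: x' = x̄ + K·y = [31523110/20172001, -27370362/20172001]
step 2: P' = (I − K·H)·P̄ = [117437042/20172001 -176350644/20172001; -176350644/20172001 274853001/20172001]

step 0: x' = [125/41, -1047/205], P' = [132/41 -192/41; -192/41 1497/205]
step 1: x' = [-952/653, 852/653], P' = [277862/51587 -415980/51587; -415980/51587 648339/51587]
step 2: x' = [31523110/20172001, -27370362/20172001], P' = [117437042/20172001 -176350644/20172001; -176350644/20172001 274853001/20172001]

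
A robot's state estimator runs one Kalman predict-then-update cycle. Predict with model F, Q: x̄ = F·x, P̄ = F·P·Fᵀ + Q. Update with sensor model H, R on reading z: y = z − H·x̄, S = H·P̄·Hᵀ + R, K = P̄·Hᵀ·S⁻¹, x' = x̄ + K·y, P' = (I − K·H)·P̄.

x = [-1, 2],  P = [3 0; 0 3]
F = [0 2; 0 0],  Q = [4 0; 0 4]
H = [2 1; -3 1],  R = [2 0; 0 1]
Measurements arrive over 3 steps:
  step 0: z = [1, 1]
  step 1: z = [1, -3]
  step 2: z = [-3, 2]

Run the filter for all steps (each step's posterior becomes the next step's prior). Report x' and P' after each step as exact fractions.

step 0: x' = [-4/983, 838/983], P' = [112/983 128/983; 128/983 708/983]
step 1: x' = [31812/38135, -18122/38135], P' = [47348/419485 54112/419485; 54112/419485 301548/419485]
step 2: x' = [-172954576/178868447, -146557102/178868447], P' = [20188924/178868447 23073056/178868447; 23073056/178868447 128579748/178868447]

step 0: x̄ = F·x = [4, 0]
step 0: P̄ = F·P·Fᵀ + Q = [16 0; 0 4]
step 0: y = z − H·x̄ = [-7, 13]
step 0: S = H·P̄·Hᵀ + R = [70 -92; -92 149]
step 0: K = P̄·Hᵀ·S⁻¹ = [176/983 -208/983; 482/983 324/983]
step 0: x' = x̄ + K·y = [-4/983, 838/983]
step 0: P' = (I − K·H)·P̄ = [112/983 128/983; 128/983 708/983]
step 1: x̄ = F·x = [1676/983, 0]
step 1: P̄ = F·P·Fᵀ + Q = [6764/983 0; 0 4]
step 1: y = z − H·x̄ = [-2369/983, 2079/983]
step 1: S = H·P̄·Hᵀ + R = [32954/983 -36652/983; -36652/983 65791/983]
step 1: K = P̄·Hᵀ·S⁻¹ = [6764/38135 -87932/419485; 18626/38135 139212/419485]
step 1: x' = x̄ + K·y = [31812/38135, -18122/38135]
step 1: P' = (I − K·H)·P̄ = [47348/419485 54112/419485; 54112/419485 301548/419485]
step 2: x̄ = F·x = [-36244/38135, 0]
step 2: P̄ = F·P·Fᵀ + Q = [2884132/419485 0; 0 4]
step 2: y = z − H·x̄ = [-41917/38135, -32462/38135]
step 2: S = H·P̄·Hᵀ + R = [14053438/419485 -15626852/419485; -15626852/419485 28054613/419485]
step 2: K = P̄·Hᵀ·S⁻¹ = [31725452/178868447 -37493716/178868447; 87362930/178868447 59360580/178868447]
step 2: x' = x̄ + K·y = [-172954576/178868447, -146557102/178868447]
step 2: P' = (I − K·H)·P̄ = [20188924/178868447 23073056/178868447; 23073056/178868447 128579748/178868447]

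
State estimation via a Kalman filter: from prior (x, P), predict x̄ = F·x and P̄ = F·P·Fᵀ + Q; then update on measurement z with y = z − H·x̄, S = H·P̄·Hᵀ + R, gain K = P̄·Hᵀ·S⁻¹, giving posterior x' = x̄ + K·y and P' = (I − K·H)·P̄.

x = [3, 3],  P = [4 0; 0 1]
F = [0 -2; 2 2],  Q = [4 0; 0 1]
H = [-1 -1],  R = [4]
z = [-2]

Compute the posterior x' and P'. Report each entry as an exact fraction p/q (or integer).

x' = [-166/25, 232/25]
P' = [184/25 -168/25; -168/25 236/25]

x̄ = F·x = [-6, 12]
P̄ = F·P·Fᵀ + Q = [8 -4; -4 21]
y = z − H·x̄ = [4]
S = H·P̄·Hᵀ + R = [25]
K = P̄·Hᵀ·S⁻¹ = [-4/25; -17/25]
x' = x̄ + K·y = [-166/25, 232/25]
P' = (I − K·H)·P̄ = [184/25 -168/25; -168/25 236/25]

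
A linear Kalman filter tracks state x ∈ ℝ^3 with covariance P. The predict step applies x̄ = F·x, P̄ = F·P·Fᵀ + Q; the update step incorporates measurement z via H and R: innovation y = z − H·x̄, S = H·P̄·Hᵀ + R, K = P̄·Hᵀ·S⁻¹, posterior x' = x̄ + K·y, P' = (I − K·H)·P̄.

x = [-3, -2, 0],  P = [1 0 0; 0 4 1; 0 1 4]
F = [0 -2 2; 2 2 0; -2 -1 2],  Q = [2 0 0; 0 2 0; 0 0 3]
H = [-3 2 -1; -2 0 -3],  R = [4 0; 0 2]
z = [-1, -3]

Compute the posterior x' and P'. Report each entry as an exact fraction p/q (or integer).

x' = [-8663/2729, -10598/2729, 8452/2729]
P' = [14689/5458 7930/2729 -9525/5458; 7930/2729 33802/8187 -4862/2729; -9525/5458 -4862/2729 7361/5458]

x̄ = F·x = [4, -10, 8]
P̄ = F·P·Fᵀ + Q = [26 -12 18; -12 22 -8; 18 -8 23]
y = z − H·x̄ = [39, 29]
S = H·P̄·Hᵀ + R = [633 519; 519 529]
K = P̄·Hᵀ·S⁻¹ = [-1411/10916 -803/10916; 2705/8187 -637/2729; 883/10916 -3033/10916]
x' = x̄ + K·y = [-8663/2729, -10598/2729, 8452/2729]
P' = (I − K·H)·P̄ = [14689/5458 7930/2729 -9525/5458; 7930/2729 33802/8187 -4862/2729; -9525/5458 -4862/2729 7361/5458]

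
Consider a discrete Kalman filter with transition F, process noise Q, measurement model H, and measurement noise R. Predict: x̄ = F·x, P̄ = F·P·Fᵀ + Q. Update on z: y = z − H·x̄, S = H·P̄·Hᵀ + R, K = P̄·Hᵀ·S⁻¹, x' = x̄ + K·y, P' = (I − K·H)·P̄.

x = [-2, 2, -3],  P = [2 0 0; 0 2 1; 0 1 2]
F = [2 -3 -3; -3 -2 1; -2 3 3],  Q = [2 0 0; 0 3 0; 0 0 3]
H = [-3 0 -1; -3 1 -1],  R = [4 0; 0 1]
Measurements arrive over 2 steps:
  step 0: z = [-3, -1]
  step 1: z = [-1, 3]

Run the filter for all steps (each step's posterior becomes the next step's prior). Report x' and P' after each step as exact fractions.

step 0: x̄ = F·x = [-1, -1, 1]
step 0: P̄ = F·P·Fᵀ + Q = [64 -3 -62; -3 27 3; -62 3 65]
step 0: y = z − H·x̄ = [-5, -2]
step 0: S = H·P̄·Hᵀ + R = [273 275; 275 309]
step 0: K = P̄·Hᵀ·S⁻¹ = [-3595/8732 -559/8732; -7221/8732 7359/8732; 3289/8732 577/8732]
step 0: x' = x̄ + K·y = [10361/8732, 12655/8732, -8867/8732]
step 0: P' = (I − K·H)·P̄ = [17151/8732 13821/8732 -37073/8732; 13821/8732 36243/8732 -12579/8732; -37073/8732 -12579/8732 98063/8732]
step 1: x̄ = F·x = [4679/4366, -16315/2183, -4679/4366]
step 1: P̄ = F·P·Fᵀ + Q = [336856/2183 -139018/2183 -332490/2183; -139018/2183 215549/2183 139018/2183; -332490/2183 139018/2183 339039/2183]
step 1: y = z − H·x̄ = [2496/2183, 27543/2183]
step 1: S = H·P̄·Hᵀ + R = [1384535/2183 1653839/2183; 1653839/2183 2149607/2183]
step 1: K = P̄·Hᵀ·S⁻¹ = [-24337147/55204464 -2259773/55204464; -100156661/110408928 102409037/110408928; 22106191/55204464 3471641/55204464]
step 1: x' = x̄ + K·y = [941273/18401488, 117474335/36802976, 3305179/18401488]
step 1: P' = (I − K·H)·P̄ = [56577985/27602232 95088815/55204464 -121059661/27602232; 95088815/55204464 503035681/110408928 -84953123/55204464; -121059661/27602232 -84953123/55204464 318966601/27602232]

step 0: x' = [10361/8732, 12655/8732, -8867/8732], P' = [17151/8732 13821/8732 -37073/8732; 13821/8732 36243/8732 -12579/8732; -37073/8732 -12579/8732 98063/8732]
step 1: x' = [941273/18401488, 117474335/36802976, 3305179/18401488], P' = [56577985/27602232 95088815/55204464 -121059661/27602232; 95088815/55204464 503035681/110408928 -84953123/55204464; -121059661/27602232 -84953123/55204464 318966601/27602232]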